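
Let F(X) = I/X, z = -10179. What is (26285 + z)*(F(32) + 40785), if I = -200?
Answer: 1313565095/2 ≈ 6.5678e+8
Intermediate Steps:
F(X) = -200/X
(26285 + z)*(F(32) + 40785) = (26285 - 10179)*(-200/32 + 40785) = 16106*(-200*1/32 + 40785) = 16106*(-25/4 + 40785) = 16106*(163115/4) = 1313565095/2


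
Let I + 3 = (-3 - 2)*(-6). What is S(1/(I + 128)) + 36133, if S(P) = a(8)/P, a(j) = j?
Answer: 37373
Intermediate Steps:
I = 27 (I = -3 + (-3 - 2)*(-6) = -3 - 5*(-6) = -3 + 30 = 27)
S(P) = 8/P
S(1/(I + 128)) + 36133 = 8/(1/(27 + 128)) + 36133 = 8/(1/155) + 36133 = 8*155 + 36133 = 1240 + 36133 = 37373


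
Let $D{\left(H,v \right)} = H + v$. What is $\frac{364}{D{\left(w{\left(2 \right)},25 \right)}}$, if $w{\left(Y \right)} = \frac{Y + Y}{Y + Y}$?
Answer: $14$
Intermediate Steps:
$w{\left(Y \right)} = 1$ ($w{\left(Y \right)} = \frac{2 Y}{2 Y} = 2 Y \frac{1}{2 Y} = 1$)
$\frac{364}{D{\left(w{\left(2 \right)},25 \right)}} = \frac{364}{1 + 25} = \frac{364}{26} = 364 \cdot \frac{1}{26} = 14$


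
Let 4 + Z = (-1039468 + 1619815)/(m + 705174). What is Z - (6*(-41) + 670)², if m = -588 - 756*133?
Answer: -36197790431/201346 ≈ -1.7978e+5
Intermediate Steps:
m = -101136 (m = -588 - 100548 = -101136)
Z = -611935/201346 (Z = -4 + (-1039468 + 1619815)/(-101136 + 705174) = -4 + 580347/604038 = -4 + 580347*(1/604038) = -4 + 193449/201346 = -611935/201346 ≈ -3.0392)
Z - (6*(-41) + 670)² = -611935/201346 - (6*(-41) + 670)² = -611935/201346 - (-246 + 670)² = -611935/201346 - 1*424² = -611935/201346 - 1*179776 = -611935/201346 - 179776 = -36197790431/201346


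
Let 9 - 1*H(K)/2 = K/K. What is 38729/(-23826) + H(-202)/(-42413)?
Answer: -1642994293/1010532138 ≈ -1.6259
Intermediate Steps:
H(K) = 16 (H(K) = 18 - 2*K/K = 18 - 2*1 = 18 - 2 = 16)
38729/(-23826) + H(-202)/(-42413) = 38729/(-23826) + 16/(-42413) = 38729*(-1/23826) + 16*(-1/42413) = -38729/23826 - 16/42413 = -1642994293/1010532138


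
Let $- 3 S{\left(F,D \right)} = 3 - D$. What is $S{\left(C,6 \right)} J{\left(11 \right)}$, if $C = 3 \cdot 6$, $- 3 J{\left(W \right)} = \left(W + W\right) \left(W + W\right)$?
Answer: $- \frac{484}{3} \approx -161.33$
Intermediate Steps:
$J{\left(W \right)} = - \frac{4 W^{2}}{3}$ ($J{\left(W \right)} = - \frac{\left(W + W\right) \left(W + W\right)}{3} = - \frac{2 W 2 W}{3} = - \frac{4 W^{2}}{3}$)
$C = 18$
$S{\left(F,D \right)} = -1 + \frac{D}{3}$ ($S{\left(F,D \right)} = - \frac{3 - D}{3} = -1 + \frac{D}{3}$)
$S{\left(C,6 \right)} J{\left(11 \right)} = \left(-1 + \frac{1}{3} \cdot 6\right) \left(- \frac{4 \cdot 11^{2}}{3}\right) = \left(-1 + 2\right) \left(\left(- \frac{4}{3}\right) 121\right) = 1 \left(- \frac{484}{3}\right) = - \frac{484}{3}$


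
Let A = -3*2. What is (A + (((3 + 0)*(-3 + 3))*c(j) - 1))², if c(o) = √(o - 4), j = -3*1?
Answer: 49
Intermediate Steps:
j = -3
c(o) = √(-4 + o)
A = -6
(A + (((3 + 0)*(-3 + 3))*c(j) - 1))² = (-6 + (((3 + 0)*(-3 + 3))*√(-4 - 3) - 1))² = (-6 + ((3*0)*√(-7) - 1))² = (-6 + (0*(I*√7) - 1))² = (-6 + (0 - 1))² = (-6 - 1)² = (-7)² = 49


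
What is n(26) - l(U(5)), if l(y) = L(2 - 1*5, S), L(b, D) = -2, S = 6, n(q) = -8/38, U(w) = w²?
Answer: 34/19 ≈ 1.7895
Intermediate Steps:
n(q) = -4/19 (n(q) = -8*1/38 = -4/19)
l(y) = -2
n(26) - l(U(5)) = -4/19 - 1*(-2) = -4/19 + 2 = 34/19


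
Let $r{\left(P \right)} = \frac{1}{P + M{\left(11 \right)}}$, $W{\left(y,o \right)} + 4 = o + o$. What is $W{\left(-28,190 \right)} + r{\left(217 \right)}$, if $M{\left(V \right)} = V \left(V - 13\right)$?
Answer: $\frac{73321}{195} \approx 376.0$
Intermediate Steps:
$W{\left(y,o \right)} = -4 + 2 o$ ($W{\left(y,o \right)} = -4 + \left(o + o\right) = -4 + 2 o$)
$M{\left(V \right)} = V \left(-13 + V\right)$
$r{\left(P \right)} = \frac{1}{-22 + P}$ ($r{\left(P \right)} = \frac{1}{P + 11 \left(-13 + 11\right)} = \frac{1}{P + 11 \left(-2\right)} = \frac{1}{P - 22} = \frac{1}{-22 + P}$)
$W{\left(-28,190 \right)} + r{\left(217 \right)} = \left(-4 + 2 \cdot 190\right) + \frac{1}{-22 + 217} = \left(-4 + 380\right) + \frac{1}{195} = 376 + \frac{1}{195} = \frac{73321}{195}$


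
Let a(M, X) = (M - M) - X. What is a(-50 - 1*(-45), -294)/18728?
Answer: 147/9364 ≈ 0.015698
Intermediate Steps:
a(M, X) = -X (a(M, X) = 0 - X = -X)
a(-50 - 1*(-45), -294)/18728 = -1*(-294)/18728 = 294*(1/18728) = 147/9364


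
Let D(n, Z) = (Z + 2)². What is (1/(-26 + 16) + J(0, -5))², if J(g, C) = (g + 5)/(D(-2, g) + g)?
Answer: 529/400 ≈ 1.3225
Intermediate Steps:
D(n, Z) = (2 + Z)²
J(g, C) = (5 + g)/(g + (2 + g)²) (J(g, C) = (g + 5)/((2 + g)² + g) = (5 + g)/(g + (2 + g)²))
(1/(-26 + 16) + J(0, -5))² = (1/(-26 + 16) + (5 + 0)/(0 + (2 + 0)²))² = (1/(-10) + 5/(0 + 2²))² = (-⅒ + 5/(0 + 4))² = (-⅒ + 5/4)² = (23/20)² = 529/400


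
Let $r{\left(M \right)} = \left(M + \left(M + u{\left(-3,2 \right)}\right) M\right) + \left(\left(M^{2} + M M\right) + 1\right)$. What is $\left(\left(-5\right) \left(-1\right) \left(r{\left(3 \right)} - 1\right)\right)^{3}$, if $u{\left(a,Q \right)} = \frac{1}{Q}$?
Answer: $\frac{31255875}{8} \approx 3.907 \cdot 10^{6}$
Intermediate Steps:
$r{\left(M \right)} = 1 + M + 2 M^{2} + M \left(\frac{1}{2} + M\right)$ ($r{\left(M \right)} = \left(M + \left(M + \frac{1}{2}\right) M\right) + \left(\left(M^{2} + M M\right) + 1\right) = \left(M + \left(M + \frac{1}{2}\right) M\right) + \left(\left(M^{2} + M^{2}\right) + 1\right) = \left(M + \left(\frac{1}{2} + M\right) M\right) + \left(2 M^{2} + 1\right) = \left(M + M \left(\frac{1}{2} + M\right)\right) + \left(1 + 2 M^{2}\right) = 1 + M + 2 M^{2} + M \left(\frac{1}{2} + M\right)$)
$\left(\left(-5\right) \left(-1\right) \left(r{\left(3 \right)} - 1\right)\right)^{3} = \left(\left(-5\right) \left(-1\right) \left(\left(1 + 3 \cdot 3^{2} + \frac{3}{2} \cdot 3\right) - 1\right)\right)^{3} = \left(5 \left(\left(1 + 3 \cdot 9 + \frac{9}{2}\right) - 1\right)\right)^{3} = \left(5 \left(\left(1 + 27 + \frac{9}{2}\right) - 1\right)\right)^{3} = \left(5 \left(\frac{65}{2} - 1\right)\right)^{3} = \left(5 \cdot \frac{63}{2}\right)^{3} = \left(\frac{315}{2}\right)^{3} = \frac{31255875}{8}$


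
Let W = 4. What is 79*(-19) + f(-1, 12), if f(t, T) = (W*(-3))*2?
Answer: -1525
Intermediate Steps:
f(t, T) = -24 (f(t, T) = (4*(-3))*2 = -12*2 = -24)
79*(-19) + f(-1, 12) = 79*(-19) - 24 = -1501 - 24 = -1525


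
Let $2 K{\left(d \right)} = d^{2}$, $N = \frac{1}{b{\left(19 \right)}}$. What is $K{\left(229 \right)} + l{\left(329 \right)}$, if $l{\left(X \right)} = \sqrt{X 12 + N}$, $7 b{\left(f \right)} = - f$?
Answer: $\frac{52441}{2} + \frac{\sqrt{1425095}}{19} \approx 26283.0$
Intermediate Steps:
$b{\left(f \right)} = - \frac{f}{7}$ ($b{\left(f \right)} = \frac{\left(-1\right) f}{7} = - \frac{f}{7}$)
$N = - \frac{7}{19}$ ($N = \frac{1}{\left(- \frac{1}{7}\right) 19} = \frac{1}{- \frac{19}{7}} = - \frac{7}{19} \approx -0.36842$)
$K{\left(d \right)} = \frac{d^{2}}{2}$
$l{\left(X \right)} = \sqrt{- \frac{7}{19} + 12 X}$ ($l{\left(X \right)} = \sqrt{X 12 - \frac{7}{19}} = \sqrt{12 X - \frac{7}{19}} = \sqrt{- \frac{7}{19} + 12 X}$)
$K{\left(229 \right)} + l{\left(329 \right)} = \frac{229^{2}}{2} + \frac{\sqrt{-133 + 4332 \cdot 329}}{19} = \frac{1}{2} \cdot 52441 + \frac{\sqrt{-133 + 1425228}}{19} = \frac{52441}{2} + \frac{\sqrt{1425095}}{19}$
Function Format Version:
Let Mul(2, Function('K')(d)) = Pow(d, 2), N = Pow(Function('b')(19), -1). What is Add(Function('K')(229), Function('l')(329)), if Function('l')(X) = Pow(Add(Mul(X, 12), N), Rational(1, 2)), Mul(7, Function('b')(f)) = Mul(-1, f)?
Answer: Add(Rational(52441, 2), Mul(Rational(1, 19), Pow(1425095, Rational(1, 2)))) ≈ 26283.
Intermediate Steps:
Function('b')(f) = Mul(Rational(-1, 7), f) (Function('b')(f) = Mul(Rational(1, 7), Mul(-1, f)) = Mul(Rational(-1, 7), f))
N = Rational(-7, 19) (N = Pow(Mul(Rational(-1, 7), 19), -1) = Pow(Rational(-19, 7), -1) = Rational(-7, 19) ≈ -0.36842)
Function('K')(d) = Mul(Rational(1, 2), Pow(d, 2))
Function('l')(X) = Pow(Add(Rational(-7, 19), Mul(12, X)), Rational(1, 2)) (Function('l')(X) = Pow(Add(Mul(X, 12), Rational(-7, 19)), Rational(1, 2)) = Pow(Add(Mul(12, X), Rational(-7, 19)), Rational(1, 2)) = Pow(Add(Rational(-7, 19), Mul(12, X)), Rational(1, 2)))
Add(Function('K')(229), Function('l')(329)) = Add(Mul(Rational(1, 2), Pow(229, 2)), Mul(Rational(1, 19), Pow(Add(-133, Mul(4332, 329)), Rational(1, 2)))) = Add(Mul(Rational(1, 2), 52441), Mul(Rational(1, 19), Pow(Add(-133, 1425228), Rational(1, 2)))) = Add(Rational(52441, 2), Mul(Rational(1, 19), Pow(1425095, Rational(1, 2))))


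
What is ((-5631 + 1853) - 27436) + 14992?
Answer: -16222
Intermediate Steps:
((-5631 + 1853) - 27436) + 14992 = (-3778 - 27436) + 14992 = -31214 + 14992 = -16222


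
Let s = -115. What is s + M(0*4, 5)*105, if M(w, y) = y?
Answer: 410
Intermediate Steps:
s + M(0*4, 5)*105 = -115 + 5*105 = -115 + 525 = 410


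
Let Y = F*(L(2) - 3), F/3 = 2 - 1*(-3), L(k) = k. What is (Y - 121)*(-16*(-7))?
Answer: -15232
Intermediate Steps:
F = 15 (F = 3*(2 - 1*(-3)) = 3*(2 + 3) = 3*5 = 15)
Y = -15 (Y = 15*(2 - 3) = 15*(-1) = -15)
(Y - 121)*(-16*(-7)) = (-15 - 121)*(-16*(-7)) = -136*112 = -15232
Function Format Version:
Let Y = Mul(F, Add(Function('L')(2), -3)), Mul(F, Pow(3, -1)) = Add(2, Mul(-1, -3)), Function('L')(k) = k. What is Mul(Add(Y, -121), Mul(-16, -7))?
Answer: -15232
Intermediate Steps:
F = 15 (F = Mul(3, Add(2, Mul(-1, -3))) = Mul(3, Add(2, 3)) = Mul(3, 5) = 15)
Y = -15 (Y = Mul(15, Add(2, -3)) = Mul(15, -1) = -15)
Mul(Add(Y, -121), Mul(-16, -7)) = Mul(Add(-15, -121), Mul(-16, -7)) = Mul(-136, 112) = -15232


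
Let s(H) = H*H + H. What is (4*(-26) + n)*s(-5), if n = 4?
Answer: -2000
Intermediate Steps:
s(H) = H + H² (s(H) = H² + H = H + H²)
(4*(-26) + n)*s(-5) = (4*(-26) + 4)*(-5*(1 - 5)) = (-104 + 4)*(-5*(-4)) = -100*20 = -2000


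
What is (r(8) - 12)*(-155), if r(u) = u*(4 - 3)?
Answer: 620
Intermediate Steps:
r(u) = u (r(u) = u*1 = u)
(r(8) - 12)*(-155) = (8 - 12)*(-155) = -4*(-155) = 620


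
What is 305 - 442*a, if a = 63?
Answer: -27541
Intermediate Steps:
305 - 442*a = 305 - 442*63 = 305 - 27846 = -27541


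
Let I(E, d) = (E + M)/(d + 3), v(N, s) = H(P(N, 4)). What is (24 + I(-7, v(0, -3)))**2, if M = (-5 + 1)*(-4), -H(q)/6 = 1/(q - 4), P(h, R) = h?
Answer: 676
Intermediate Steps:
H(q) = -6/(-4 + q) (H(q) = -6/(q - 4) = -6/(-4 + q))
v(N, s) = -6/(-4 + N)
M = 16 (M = -4*(-4) = 16)
I(E, d) = (16 + E)/(3 + d) (I(E, d) = (E + 16)/(d + 3) = (16 + E)/(3 + d))
(24 + I(-7, v(0, -3)))**2 = (24 + (16 - 7)/(3 - 6/(-4 + 0)))**2 = (24 + 9/(3 - 6/(-4)))**2 = (24 + 9/(3 - 6*(-1/4)))**2 = (24 + 9/(3 + 3/2))**2 = (24 + 9/(9/2))**2 = (24 + (2/9)*9)**2 = (24 + 2)**2 = 26**2 = 676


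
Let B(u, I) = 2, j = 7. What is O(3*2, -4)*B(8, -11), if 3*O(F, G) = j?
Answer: 14/3 ≈ 4.6667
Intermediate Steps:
O(F, G) = 7/3 (O(F, G) = (⅓)*7 = 7/3)
O(3*2, -4)*B(8, -11) = (7/3)*2 = 14/3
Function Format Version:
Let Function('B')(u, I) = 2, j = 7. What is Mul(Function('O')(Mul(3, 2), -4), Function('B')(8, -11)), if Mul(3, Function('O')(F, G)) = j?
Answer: Rational(14, 3) ≈ 4.6667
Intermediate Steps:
Function('O')(F, G) = Rational(7, 3) (Function('O')(F, G) = Mul(Rational(1, 3), 7) = Rational(7, 3))
Mul(Function('O')(Mul(3, 2), -4), Function('B')(8, -11)) = Mul(Rational(7, 3), 2) = Rational(14, 3)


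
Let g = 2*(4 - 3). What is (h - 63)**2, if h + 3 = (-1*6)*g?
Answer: 6084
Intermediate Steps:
g = 2 (g = 2*1 = 2)
h = -15 (h = -3 - 1*6*2 = -3 - 6*2 = -3 - 12 = -15)
(h - 63)**2 = (-15 - 63)**2 = (-78)**2 = 6084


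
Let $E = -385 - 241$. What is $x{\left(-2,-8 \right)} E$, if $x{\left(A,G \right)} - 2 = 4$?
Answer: $-3756$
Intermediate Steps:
$x{\left(A,G \right)} = 6$ ($x{\left(A,G \right)} = 2 + 4 = 6$)
$E = -626$
$x{\left(-2,-8 \right)} E = 6 \left(-626\right) = -3756$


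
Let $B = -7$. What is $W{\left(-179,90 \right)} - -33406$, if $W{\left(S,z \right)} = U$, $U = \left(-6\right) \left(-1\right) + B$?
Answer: $33405$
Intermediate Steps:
$U = -1$ ($U = \left(-6\right) \left(-1\right) - 7 = 6 - 7 = -1$)
$W{\left(S,z \right)} = -1$
$W{\left(-179,90 \right)} - -33406 = -1 - -33406 = -1 + 33406 = 33405$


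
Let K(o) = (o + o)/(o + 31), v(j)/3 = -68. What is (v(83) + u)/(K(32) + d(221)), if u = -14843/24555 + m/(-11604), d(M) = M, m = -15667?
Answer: -405401667069/442822545460 ≈ -0.91549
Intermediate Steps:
v(j) = -204 (v(j) = 3*(-68) = -204)
u = 70821671/94978740 (u = -14843/24555 - 15667/(-11604) = -14843*1/24555 - 15667*(-1/11604) = -14843/24555 + 15667/11604 = 70821671/94978740 ≈ 0.74566)
K(o) = 2*o/(31 + o) (K(o) = (2*o)/(31 + o) = 2*o/(31 + o))
(v(83) + u)/(K(32) + d(221)) = (-204 + 70821671/94978740)/(2*32/(31 + 32) + 221) = -19304841289/(94978740*(2*32/63 + 221)) = -19304841289/(94978740*(2*32*(1/63) + 221)) = -19304841289/(94978740*(64/63 + 221)) = -19304841289/(94978740*13987/63) = -19304841289/94978740*63/13987 = -405401667069/442822545460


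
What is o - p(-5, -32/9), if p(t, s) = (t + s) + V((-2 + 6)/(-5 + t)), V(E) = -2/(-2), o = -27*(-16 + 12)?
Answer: 1040/9 ≈ 115.56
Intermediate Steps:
o = 108 (o = -27*(-4) = 108)
V(E) = 1 (V(E) = -2*(-½) = 1)
p(t, s) = 1 + s + t (p(t, s) = (t + s) + 1 = (s + t) + 1 = 1 + s + t)
o - p(-5, -32/9) = 108 - (1 - 32/9 - 5) = 108 - 1*(-68/9) = 108 + 68/9 = 1040/9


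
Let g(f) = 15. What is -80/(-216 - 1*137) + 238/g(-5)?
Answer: 85214/5295 ≈ 16.093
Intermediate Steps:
-80/(-216 - 1*137) + 238/g(-5) = -80/(-216 - 1*137) + 238/15 = -80/(-216 - 137) + 238*(1/15) = -80/(-353) + 238/15 = -80*(-1/353) + 238/15 = 80/353 + 238/15 = 85214/5295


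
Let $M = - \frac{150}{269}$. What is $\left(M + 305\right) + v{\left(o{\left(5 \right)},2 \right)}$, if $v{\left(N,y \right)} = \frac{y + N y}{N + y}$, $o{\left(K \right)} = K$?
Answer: $\frac{576493}{1883} \approx 306.16$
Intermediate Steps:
$v{\left(N,y \right)} = \frac{y + N y}{N + y}$
$M = - \frac{150}{269}$ ($M = \left(-150\right) \frac{1}{269} = - \frac{150}{269} \approx -0.55762$)
$\left(M + 305\right) + v{\left(o{\left(5 \right)},2 \right)} = \left(- \frac{150}{269} + 305\right) + \frac{2 \left(1 + 5\right)}{5 + 2} = \frac{81895}{269} + 2 \cdot \frac{1}{7} \cdot 6 = \frac{81895}{269} + \frac{12}{7} = \frac{576493}{1883}$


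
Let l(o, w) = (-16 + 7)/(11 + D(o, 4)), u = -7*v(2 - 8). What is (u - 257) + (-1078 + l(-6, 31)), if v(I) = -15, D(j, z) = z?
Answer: -6153/5 ≈ -1230.6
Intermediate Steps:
u = 105 (u = -7*(-15) = 105)
l(o, w) = -⅗ (l(o, w) = (-16 + 7)/(11 + 4) = -9/15 = -9*1/15 = -⅗)
(u - 257) + (-1078 + l(-6, 31)) = (105 - 257) + (-1078 - ⅗) = -152 - 5393/5 = -6153/5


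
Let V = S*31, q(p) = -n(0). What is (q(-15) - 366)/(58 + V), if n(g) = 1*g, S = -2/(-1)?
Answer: -61/20 ≈ -3.0500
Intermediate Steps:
S = 2 (S = -2*(-1) = 2)
n(g) = g
q(p) = 0 (q(p) = -1*0 = 0)
V = 62 (V = 2*31 = 62)
(q(-15) - 366)/(58 + V) = (0 - 366)/(58 + 62) = -366/120 = -366*1/120 = -61/20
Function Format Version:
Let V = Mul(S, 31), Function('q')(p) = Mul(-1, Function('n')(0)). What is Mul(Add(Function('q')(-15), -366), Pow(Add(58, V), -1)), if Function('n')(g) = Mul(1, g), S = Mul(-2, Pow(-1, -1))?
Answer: Rational(-61, 20) ≈ -3.0500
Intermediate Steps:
S = 2 (S = Mul(-2, -1) = 2)
Function('n')(g) = g
Function('q')(p) = 0 (Function('q')(p) = Mul(-1, 0) = 0)
V = 62 (V = Mul(2, 31) = 62)
Mul(Add(Function('q')(-15), -366), Pow(Add(58, V), -1)) = Mul(Add(0, -366), Pow(Add(58, 62), -1)) = Mul(-366, Pow(120, -1)) = Mul(-366, Rational(1, 120)) = Rational(-61, 20)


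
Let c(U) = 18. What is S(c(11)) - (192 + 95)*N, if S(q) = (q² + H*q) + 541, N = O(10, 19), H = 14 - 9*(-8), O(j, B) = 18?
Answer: -2753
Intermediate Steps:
H = 86 (H = 14 + 72 = 86)
N = 18
S(q) = 541 + q² + 86*q (S(q) = (q² + 86*q) + 541 = 541 + q² + 86*q)
S(c(11)) - (192 + 95)*N = (541 + 18² + 86*18) - (192 + 95)*18 = (541 + 324 + 1548) - 287*18 = 2413 - 1*5166 = 2413 - 5166 = -2753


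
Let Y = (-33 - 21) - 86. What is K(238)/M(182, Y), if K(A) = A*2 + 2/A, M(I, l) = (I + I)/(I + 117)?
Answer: 1302835/3332 ≈ 391.01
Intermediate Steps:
Y = -140 (Y = -54 - 86 = -140)
M(I, l) = 2*I/(117 + I) (M(I, l) = (2*I)/(117 + I) = 2*I/(117 + I))
K(A) = 2*A + 2/A
K(238)/M(182, Y) = (2*238 + 2/238)/((2*182/(117 + 182))) = (476 + 2*(1/238))/((2*182/299)) = (476 + 1/119)/((2*182*(1/299))) = 56645/(119*(28/23)) = (56645/119)*(23/28) = 1302835/3332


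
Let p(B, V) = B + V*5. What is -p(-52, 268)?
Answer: -1288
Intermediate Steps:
p(B, V) = B + 5*V
-p(-52, 268) = -(-52 + 5*268) = -(-52 + 1340) = -1*1288 = -1288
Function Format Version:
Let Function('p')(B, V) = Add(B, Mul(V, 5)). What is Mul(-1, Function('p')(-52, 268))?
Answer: -1288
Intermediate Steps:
Function('p')(B, V) = Add(B, Mul(5, V))
Mul(-1, Function('p')(-52, 268)) = Mul(-1, Add(-52, Mul(5, 268))) = Mul(-1, Add(-52, 1340)) = Mul(-1, 1288) = -1288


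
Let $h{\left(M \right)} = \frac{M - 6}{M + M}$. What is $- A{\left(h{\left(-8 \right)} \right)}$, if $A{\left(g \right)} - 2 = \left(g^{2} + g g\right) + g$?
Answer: $- \frac{141}{32} \approx -4.4063$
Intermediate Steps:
$h{\left(M \right)} = \frac{-6 + M}{2 M}$ ($h{\left(M \right)} = \frac{M - 6}{2 M} = \left(M - 6\right) \frac{1}{2 M} = \left(-6 + M\right) \frac{1}{2 M} = \frac{-6 + M}{2 M}$)
$A{\left(g \right)} = 2 + g + 2 g^{2}$ ($A{\left(g \right)} = 2 + \left(\left(g^{2} + g g\right) + g\right) = 2 + \left(\left(g^{2} + g^{2}\right) + g\right) = 2 + \left(2 g^{2} + g\right) = 2 + \left(g + 2 g^{2}\right) = 2 + g + 2 g^{2}$)
$- A{\left(h{\left(-8 \right)} \right)} = - (2 + \frac{-6 - 8}{2 \left(-8\right)} + 2 \left(\frac{-6 - 8}{2 \left(-8\right)}\right)^{2}) = - (2 + \frac{1}{2} \left(- \frac{1}{8}\right) \left(-14\right) + 2 \left(\frac{1}{2} \left(- \frac{1}{8}\right) \left(-14\right)\right)^{2}) = - (2 + \frac{7}{8} + 2 \left(\frac{7}{8}\right)^{2}) = - (2 + \frac{7}{8} + 2 \cdot \frac{49}{64}) = - (2 + \frac{7}{8} + \frac{49}{32}) = \left(-1\right) \frac{141}{32} = - \frac{141}{32}$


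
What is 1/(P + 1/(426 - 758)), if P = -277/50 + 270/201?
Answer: -556100/2335469 ≈ -0.23811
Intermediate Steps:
P = -14059/3350 (P = -277*1/50 + 270*(1/201) = -277/50 + 90/67 = -14059/3350 ≈ -4.1967)
1/(P + 1/(426 - 758)) = 1/(-14059/3350 + 1/(426 - 758)) = 1/(-14059/3350 + 1/(-332)) = 1/(-14059/3350 - 1/332) = 1/(-2335469/556100) = -556100/2335469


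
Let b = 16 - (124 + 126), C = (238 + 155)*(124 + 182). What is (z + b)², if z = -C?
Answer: 14518322064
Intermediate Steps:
C = 120258 (C = 393*306 = 120258)
z = -120258 (z = -1*120258 = -120258)
b = -234 (b = 16 - 1*250 = 16 - 250 = -234)
(z + b)² = (-120258 - 234)² = (-120492)² = 14518322064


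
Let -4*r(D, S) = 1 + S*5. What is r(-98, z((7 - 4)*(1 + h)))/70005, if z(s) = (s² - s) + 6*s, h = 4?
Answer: -1501/280020 ≈ -0.0053603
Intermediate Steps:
z(s) = s² + 5*s
r(D, S) = -¼ - 5*S/4 (r(D, S) = -(1 + S*5)/4 = -(1 + 5*S)/4 = -¼ - 5*S/4)
r(-98, z((7 - 4)*(1 + h)))/70005 = (-¼ - 5*(7 - 4)*(1 + 4)*(5 + (7 - 4)*(1 + 4))/4)/70005 = (-¼ - 5*3*5*(5 + 3*5)/4)*(1/70005) = (-¼ - 75*(5 + 15)/4)*(1/70005) = (-¼ - 75*20/4)*(1/70005) = (-¼ - 5/4*300)*(1/70005) = (-¼ - 375)*(1/70005) = -1501/4*1/70005 = -1501/280020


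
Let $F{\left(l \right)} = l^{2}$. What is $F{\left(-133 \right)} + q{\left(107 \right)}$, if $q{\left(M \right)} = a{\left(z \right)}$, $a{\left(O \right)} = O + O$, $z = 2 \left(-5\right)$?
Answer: $17669$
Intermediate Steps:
$z = -10$
$a{\left(O \right)} = 2 O$
$q{\left(M \right)} = -20$ ($q{\left(M \right)} = 2 \left(-10\right) = -20$)
$F{\left(-133 \right)} + q{\left(107 \right)} = \left(-133\right)^{2} - 20 = 17689 - 20 = 17669$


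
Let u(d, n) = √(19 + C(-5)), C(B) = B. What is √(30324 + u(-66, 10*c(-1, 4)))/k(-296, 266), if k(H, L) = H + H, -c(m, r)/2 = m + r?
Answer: -√(30324 + √14)/592 ≈ -0.29417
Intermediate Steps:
c(m, r) = -2*m - 2*r (c(m, r) = -2*(m + r) = -2*m - 2*r)
k(H, L) = 2*H
u(d, n) = √14 (u(d, n) = √(19 - 5) = √14)
√(30324 + u(-66, 10*c(-1, 4)))/k(-296, 266) = √(30324 + √14)/((2*(-296))) = √(30324 + √14)/(-592) = √(30324 + √14)*(-1/592) = -√(30324 + √14)/592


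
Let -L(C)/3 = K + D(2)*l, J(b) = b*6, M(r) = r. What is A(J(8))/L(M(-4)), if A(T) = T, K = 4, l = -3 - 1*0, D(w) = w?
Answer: 8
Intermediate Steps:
l = -3 (l = -3 + 0 = -3)
J(b) = 6*b
L(C) = 6 (L(C) = -3*(4 + 2*(-3)) = -3*(4 - 6) = -3*(-2) = 6)
A(J(8))/L(M(-4)) = (6*8)/6 = 48*(⅙) = 8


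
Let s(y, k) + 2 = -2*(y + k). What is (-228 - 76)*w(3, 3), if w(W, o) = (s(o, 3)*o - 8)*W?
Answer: 45600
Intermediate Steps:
s(y, k) = -2 - 2*k - 2*y (s(y, k) = -2 - 2*(y + k) = -2 - 2*(k + y) = -2 + (-2*k - 2*y) = -2 - 2*k - 2*y)
w(W, o) = W*(-8 + o*(-8 - 2*o)) (w(W, o) = ((-2 - 2*3 - 2*o)*o - 8)*W = ((-2 - 6 - 2*o)*o - 8)*W = ((-8 - 2*o)*o - 8)*W = (o*(-8 - 2*o) - 8)*W = (-8 + o*(-8 - 2*o))*W = W*(-8 + o*(-8 - 2*o)))
(-228 - 76)*w(3, 3) = (-228 - 76)*(-2*3*(4 + 3*(4 + 3))) = -(-608)*3*(4 + 3*7) = -(-608)*3*(4 + 21) = -(-608)*3*25 = -304*(-150) = 45600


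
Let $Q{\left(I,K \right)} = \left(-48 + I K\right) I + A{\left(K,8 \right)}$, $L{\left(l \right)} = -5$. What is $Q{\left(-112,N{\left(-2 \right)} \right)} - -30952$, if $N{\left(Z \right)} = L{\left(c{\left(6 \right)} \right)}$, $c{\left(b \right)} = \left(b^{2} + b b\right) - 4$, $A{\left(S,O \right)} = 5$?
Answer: $-26387$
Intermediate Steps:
$c{\left(b \right)} = -4 + 2 b^{2}$ ($c{\left(b \right)} = \left(b^{2} + b^{2}\right) - 4 = 2 b^{2} - 4 = -4 + 2 b^{2}$)
$N{\left(Z \right)} = -5$
$Q{\left(I,K \right)} = 5 + I \left(-48 + I K\right)$ ($Q{\left(I,K \right)} = \left(-48 + I K\right) I + 5 = I \left(-48 + I K\right) + 5 = 5 + I \left(-48 + I K\right)$)
$Q{\left(-112,N{\left(-2 \right)} \right)} - -30952 = \left(5 - -5376 - 5 \left(-112\right)^{2}\right) - -30952 = \left(5 + 5376 - 62720\right) + 30952 = -57339 + 30952 = -26387$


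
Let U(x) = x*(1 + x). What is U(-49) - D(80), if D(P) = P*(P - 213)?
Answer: 12992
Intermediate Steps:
D(P) = P*(-213 + P)
U(-49) - D(80) = -49*(1 - 49) - 80*(-213 + 80) = -49*(-48) - 80*(-133) = 2352 - 1*(-10640) = 2352 + 10640 = 12992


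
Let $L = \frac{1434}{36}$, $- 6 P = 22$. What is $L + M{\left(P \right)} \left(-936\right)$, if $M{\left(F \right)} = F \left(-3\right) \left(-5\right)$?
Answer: $\frac{309119}{6} \approx 51520.0$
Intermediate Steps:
$P = - \frac{11}{3}$ ($P = \left(- \frac{1}{6}\right) 22 = - \frac{11}{3} \approx -3.6667$)
$L = \frac{239}{6}$ ($L = 1434 \cdot \frac{1}{36} = \frac{239}{6} \approx 39.833$)
$M{\left(F \right)} = 15 F$ ($M{\left(F \right)} = - 3 F \left(-5\right) = 15 F$)
$L + M{\left(P \right)} \left(-936\right) = \frac{239}{6} + 15 \left(- \frac{11}{3}\right) \left(-936\right) = \frac{239}{6} - -51480 = \frac{239}{6} + 51480 = \frac{309119}{6}$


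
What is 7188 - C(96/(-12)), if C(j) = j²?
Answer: 7124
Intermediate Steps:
7188 - C(96/(-12)) = 7188 - (96/(-12))² = 7188 - (96*(-1/12))² = 7188 - 1*(-8)² = 7188 - 1*64 = 7188 - 64 = 7124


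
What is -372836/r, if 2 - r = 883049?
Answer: 372836/883047 ≈ 0.42222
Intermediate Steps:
r = -883047 (r = 2 - 1*883049 = 2 - 883049 = -883047)
-372836/r = -372836/(-883047) = -372836*(-1/883047) = 372836/883047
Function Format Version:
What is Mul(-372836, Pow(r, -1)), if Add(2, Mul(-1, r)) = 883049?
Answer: Rational(372836, 883047) ≈ 0.42222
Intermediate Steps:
r = -883047 (r = Add(2, Mul(-1, 883049)) = Add(2, -883049) = -883047)
Mul(-372836, Pow(r, -1)) = Mul(-372836, Pow(-883047, -1)) = Mul(-372836, Rational(-1, 883047)) = Rational(372836, 883047)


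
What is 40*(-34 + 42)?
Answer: 320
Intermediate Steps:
40*(-34 + 42) = 40*8 = 320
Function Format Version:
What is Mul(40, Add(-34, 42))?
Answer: 320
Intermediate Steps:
Mul(40, Add(-34, 42)) = Mul(40, 8) = 320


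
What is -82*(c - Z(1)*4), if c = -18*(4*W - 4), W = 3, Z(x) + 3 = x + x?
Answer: 11480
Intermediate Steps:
Z(x) = -3 + 2*x (Z(x) = -3 + (x + x) = -3 + 2*x)
c = -144 (c = -18*(4*3 - 4) = -18*(12 - 4) = -18*8 = -144)
-82*(c - Z(1)*4) = -82*(-144 - (-3 + 2*1)*4) = -82*(-144 - (-3 + 2)*4) = -82*(-144 - 1*(-1)*4) = -82*(-144 + 1*4) = -82*(-144 + 4) = -82*(-140) = 11480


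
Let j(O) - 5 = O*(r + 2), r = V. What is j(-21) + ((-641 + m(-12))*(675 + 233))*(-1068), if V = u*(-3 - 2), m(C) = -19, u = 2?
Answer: 640031213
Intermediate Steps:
V = -10 (V = 2*(-3 - 2) = 2*(-5) = -10)
r = -10
j(O) = 5 - 8*O (j(O) = 5 + O*(-10 + 2) = 5 + O*(-8) = 5 - 8*O)
j(-21) + ((-641 + m(-12))*(675 + 233))*(-1068) = (5 - 8*(-21)) + ((-641 - 19)*(675 + 233))*(-1068) = (5 + 168) - 660*908*(-1068) = 173 - 599280*(-1068) = 173 + 640031040 = 640031213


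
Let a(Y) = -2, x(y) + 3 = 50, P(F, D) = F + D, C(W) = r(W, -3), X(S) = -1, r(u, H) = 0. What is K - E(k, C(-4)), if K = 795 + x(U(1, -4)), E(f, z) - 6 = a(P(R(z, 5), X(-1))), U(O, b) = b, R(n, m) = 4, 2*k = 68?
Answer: 838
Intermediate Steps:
k = 34 (k = (½)*68 = 34)
C(W) = 0
P(F, D) = D + F
x(y) = 47 (x(y) = -3 + 50 = 47)
E(f, z) = 4 (E(f, z) = 6 - 2 = 4)
K = 842 (K = 795 + 47 = 842)
K - E(k, C(-4)) = 842 - 1*4 = 842 - 4 = 838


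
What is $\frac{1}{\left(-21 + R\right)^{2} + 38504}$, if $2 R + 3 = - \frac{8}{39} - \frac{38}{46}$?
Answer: $\frac{804609}{31406880961} \approx 2.5619 \cdot 10^{-5}$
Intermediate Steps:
$R = - \frac{1808}{897}$ ($R = - \frac{3}{2} + \frac{- \frac{8}{39} - \frac{38}{46}}{2} = - \frac{3}{2} + \frac{\left(-8\right) \frac{1}{39} - \frac{19}{23}}{2} = - \frac{3}{2} + \frac{- \frac{8}{39} - \frac{19}{23}}{2} = - \frac{3}{2} + \frac{1}{2} \left(- \frac{925}{897}\right) = - \frac{3}{2} - \frac{925}{1794} = - \frac{1808}{897} \approx -2.0156$)
$\frac{1}{\left(-21 + R\right)^{2} + 38504} = \frac{1}{\left(-21 - \frac{1808}{897}\right)^{2} + 38504} = \frac{1}{\left(- \frac{20645}{897}\right)^{2} + 38504} = \frac{1}{\frac{426216025}{804609} + 38504} = \frac{1}{\frac{31406880961}{804609}} = \frac{804609}{31406880961}$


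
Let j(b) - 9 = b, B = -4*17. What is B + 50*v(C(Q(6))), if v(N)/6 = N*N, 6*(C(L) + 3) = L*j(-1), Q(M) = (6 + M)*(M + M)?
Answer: 10716232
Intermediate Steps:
Q(M) = 2*M*(6 + M) (Q(M) = (6 + M)*(2*M) = 2*M*(6 + M))
B = -68
j(b) = 9 + b
C(L) = -3 + 4*L/3 (C(L) = -3 + (L*(9 - 1))/6 = -3 + (L*8)/6 = -3 + (8*L)/6 = -3 + 4*L/3)
v(N) = 6*N² (v(N) = 6*(N*N) = 6*N²)
B + 50*v(C(Q(6))) = -68 + 50*(6*(-3 + 4*(2*6*(6 + 6))/3)²) = -68 + 50*(6*(-3 + 4*(2*6*12)/3)²) = -68 + 50*(6*(-3 + (4/3)*144)²) = -68 + 50*(6*(-3 + 192)²) = -68 + 50*(6*189²) = -68 + 50*(6*35721) = -68 + 50*214326 = -68 + 10716300 = 10716232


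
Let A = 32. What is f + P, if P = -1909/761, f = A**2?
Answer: 777355/761 ≈ 1021.5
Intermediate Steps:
f = 1024 (f = 32**2 = 1024)
P = -1909/761 (P = -1909*1/761 = -1909/761 ≈ -2.5085)
f + P = 1024 - 1909/761 = 777355/761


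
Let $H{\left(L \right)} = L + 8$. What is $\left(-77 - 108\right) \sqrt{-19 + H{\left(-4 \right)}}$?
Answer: $- 185 i \sqrt{15} \approx - 716.5 i$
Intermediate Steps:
$H{\left(L \right)} = 8 + L$
$\left(-77 - 108\right) \sqrt{-19 + H{\left(-4 \right)}} = \left(-77 - 108\right) \sqrt{-19 + \left(8 - 4\right)} = - 185 \sqrt{-19 + 4} = - 185 \sqrt{-15} = - 185 i \sqrt{15}$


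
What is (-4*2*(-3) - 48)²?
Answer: 576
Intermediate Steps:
(-4*2*(-3) - 48)² = (-8*(-3) - 48)² = (24 - 48)² = (-24)² = 576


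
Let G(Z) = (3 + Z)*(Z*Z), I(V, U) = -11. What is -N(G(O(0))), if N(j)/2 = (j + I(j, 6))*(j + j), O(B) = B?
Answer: 0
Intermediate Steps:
G(Z) = Z**2*(3 + Z) (G(Z) = (3 + Z)*Z**2 = Z**2*(3 + Z))
N(j) = 4*j*(-11 + j) (N(j) = 2*((j - 11)*(j + j)) = 2*((-11 + j)*(2*j)) = 2*(2*j*(-11 + j)) = 4*j*(-11 + j))
-N(G(O(0))) = -4*0**2*(3 + 0)*(-11 + 0**2*(3 + 0)) = -4*0*3*(-11 + 0*3) = -4*0*(-11 + 0) = -4*0*(-11) = -1*0 = 0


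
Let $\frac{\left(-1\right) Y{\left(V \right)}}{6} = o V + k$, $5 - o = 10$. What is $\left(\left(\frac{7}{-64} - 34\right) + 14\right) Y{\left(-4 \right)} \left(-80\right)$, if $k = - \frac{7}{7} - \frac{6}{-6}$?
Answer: $-193050$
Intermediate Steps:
$k = 0$ ($k = \left(-7\right) \frac{1}{7} - -1 = -1 + 1 = 0$)
$o = -5$ ($o = 5 - 10 = -5$)
$Y{\left(V \right)} = 30 V$ ($Y{\left(V \right)} = - 6 \left(- 5 V + 0\right) = - 6 \left(- 5 V\right) = 30 V$)
$\left(\left(\frac{7}{-64} - 34\right) + 14\right) Y{\left(-4 \right)} \left(-80\right) = \left(\left(\frac{7}{-64} - 34\right) + 14\right) 30 \left(-4\right) \left(-80\right) = \left(\left(7 \left(- \frac{1}{64}\right) - 34\right) + 14\right) \left(-120\right) \left(-80\right) = \left(\left(- \frac{7}{64} - 34\right) + 14\right) \left(-120\right) \left(-80\right) = \left(- \frac{2183}{64} + 14\right) \left(-120\right) \left(-80\right) = \left(- \frac{1287}{64}\right) \left(-120\right) \left(-80\right) = \frac{19305}{8} \left(-80\right) = -193050$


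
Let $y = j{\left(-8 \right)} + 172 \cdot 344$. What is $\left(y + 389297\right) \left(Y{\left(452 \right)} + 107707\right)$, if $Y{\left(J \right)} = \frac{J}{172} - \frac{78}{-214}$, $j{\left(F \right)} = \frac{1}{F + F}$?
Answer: $\frac{3555958674968325}{73616} \approx 4.8304 \cdot 10^{10}$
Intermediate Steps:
$j{\left(F \right)} = \frac{1}{2 F}$
$Y{\left(J \right)} = \frac{39}{107} + \frac{J}{172}$ ($Y{\left(J \right)} = J \frac{1}{172} - - \frac{39}{107} = \frac{J}{172} + \frac{39}{107} = \frac{39}{107} + \frac{J}{172}$)
$y = \frac{946687}{16}$ ($y = \frac{1}{2 \left(-8\right)} + 172 \cdot 344 = \frac{1}{2} \left(- \frac{1}{8}\right) + 59168 = - \frac{1}{16} + 59168 = \frac{946687}{16} \approx 59168.0$)
$\left(y + 389297\right) \left(Y{\left(452 \right)} + 107707\right) = \left(\frac{946687}{16} + 389297\right) \left(\left(\frac{39}{107} + \frac{1}{172} \cdot 452\right) + 107707\right) = \frac{7175439 \left(\left(\frac{39}{107} + \frac{113}{43}\right) + 107707\right)}{16} = \frac{7175439 \left(\frac{13768}{4601} + 107707\right)}{16} = \frac{7175439}{16} \cdot \frac{495573675}{4601} = \frac{3555958674968325}{73616}$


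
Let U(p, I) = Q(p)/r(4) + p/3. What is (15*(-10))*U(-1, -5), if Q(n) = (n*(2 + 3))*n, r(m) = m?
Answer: -275/2 ≈ -137.50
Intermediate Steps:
Q(n) = 5*n² (Q(n) = (n*5)*n = (5*n)*n = 5*n²)
U(p, I) = p/3 + 5*p²/4 (U(p, I) = (5*p²)/4 + p/3 = (5*p²)*(¼) + p*(⅓) = 5*p²/4 + p/3 = p/3 + 5*p²/4)
(15*(-10))*U(-1, -5) = (15*(-10))*((1/12)*(-1)*(4 + 15*(-1))) = -25*(-1)*(4 - 15)/2 = -25*(-1)*(-11)/2 = -150*11/12 = -275/2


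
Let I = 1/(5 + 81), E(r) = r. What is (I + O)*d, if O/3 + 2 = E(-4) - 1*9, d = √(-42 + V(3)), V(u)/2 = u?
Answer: -11607*I/43 ≈ -269.93*I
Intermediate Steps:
I = 1/86 ≈ 0.011628
V(u) = 2*u
d = 6*I (d = √(-42 + 2*3) = √(-42 + 6) = √(-36) = 6*I ≈ 6.0*I)
O = -45 (O = -6 + 3*(-4 - 1*9) = -6 + 3*(-4 - 9) = -6 + 3*(-13) = -6 - 39 = -45)
(I + O)*d = (1/86 - 45)*(6*I) = -11607*I/43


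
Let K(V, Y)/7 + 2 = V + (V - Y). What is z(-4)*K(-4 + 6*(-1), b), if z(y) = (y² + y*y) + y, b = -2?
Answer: -3920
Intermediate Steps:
z(y) = y + 2*y² (z(y) = (y² + y²) + y = 2*y² + y = y + 2*y²)
K(V, Y) = -14 - 7*Y + 14*V (K(V, Y) = -14 + 7*(V + (V - Y)) = -14 + 7*(-Y + 2*V) = -14 + (-7*Y + 14*V) = -14 - 7*Y + 14*V)
z(-4)*K(-4 + 6*(-1), b) = (-4*(1 + 2*(-4)))*(-14 - 7*(-2) + 14*(-4 + 6*(-1))) = (-4*(1 - 8))*(-14 + 14 + 14*(-4 - 6)) = (-4*(-7))*(-14 + 14 + 14*(-10)) = 28*(-14 + 14 - 140) = 28*(-140) = -3920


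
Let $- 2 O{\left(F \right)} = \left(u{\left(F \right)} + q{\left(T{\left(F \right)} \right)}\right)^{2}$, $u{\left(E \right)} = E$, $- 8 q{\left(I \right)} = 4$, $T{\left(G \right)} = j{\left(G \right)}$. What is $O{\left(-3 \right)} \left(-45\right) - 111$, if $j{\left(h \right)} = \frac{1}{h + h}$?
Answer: $\frac{1317}{8} \approx 164.63$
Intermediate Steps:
$j{\left(h \right)} = \frac{1}{2 h}$
$T{\left(G \right)} = \frac{1}{2 G}$
$q{\left(I \right)} = - \frac{1}{2}$ ($q{\left(I \right)} = \left(- \frac{1}{8}\right) 4 = - \frac{1}{2}$)
$O{\left(F \right)} = - \frac{\left(- \frac{1}{2} + F\right)^{2}}{2}$ ($O{\left(F \right)} = - \frac{\left(F - \frac{1}{2}\right)^{2}}{2} = - \frac{\left(- \frac{1}{2} + F\right)^{2}}{2}$)
$O{\left(-3 \right)} \left(-45\right) - 111 = - \frac{\left(-1 + 2 \left(-3\right)\right)^{2}}{8} \left(-45\right) - 111 = - \frac{\left(-1 - 6\right)^{2}}{8} \left(-45\right) - 111 = - \frac{\left(-7\right)^{2}}{8} \left(-45\right) - 111 = \left(- \frac{1}{8}\right) 49 \left(-45\right) - 111 = \left(- \frac{49}{8}\right) \left(-45\right) - 111 = \frac{2205}{8} - 111 = \frac{1317}{8}$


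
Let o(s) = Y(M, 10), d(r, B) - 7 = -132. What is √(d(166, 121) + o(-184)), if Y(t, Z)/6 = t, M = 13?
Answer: I*√47 ≈ 6.8557*I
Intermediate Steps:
Y(t, Z) = 6*t
d(r, B) = -125 (d(r, B) = 7 - 132 = -125)
o(s) = 78 (o(s) = 6*13 = 78)
√(d(166, 121) + o(-184)) = √(-125 + 78) = √(-47) = I*√47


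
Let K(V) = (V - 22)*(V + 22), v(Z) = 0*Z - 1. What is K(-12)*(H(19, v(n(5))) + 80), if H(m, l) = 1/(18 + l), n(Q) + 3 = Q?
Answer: -27220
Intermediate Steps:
n(Q) = -3 + Q
v(Z) = -1 (v(Z) = 0 - 1 = -1)
K(V) = (-22 + V)*(22 + V)
K(-12)*(H(19, v(n(5))) + 80) = (-484 + (-12)²)*(1/(18 - 1) + 80) = (-484 + 144)*(1/17 + 80) = -340*(1/17 + 80) = -340*1361/17 = -27220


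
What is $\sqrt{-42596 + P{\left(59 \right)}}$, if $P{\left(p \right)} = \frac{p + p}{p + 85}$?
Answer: $\frac{i \sqrt{6133706}}{12} \approx 206.39 i$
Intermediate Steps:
$P{\left(p \right)} = \frac{2 p}{85 + p}$
$\sqrt{-42596 + P{\left(59 \right)}} = \sqrt{-42596 + 2 \cdot 59 \frac{1}{85 + 59}} = \sqrt{-42596 + 2 \cdot 59 \cdot \frac{1}{144}} = \sqrt{-42596 + \frac{59}{72}} = \sqrt{- \frac{3066853}{72}} = \frac{i \sqrt{6133706}}{12}$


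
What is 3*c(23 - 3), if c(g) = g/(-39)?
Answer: -20/13 ≈ -1.5385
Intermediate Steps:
c(g) = -g/39 (c(g) = g*(-1/39) = -g/39)
3*c(23 - 3) = 3*(-(23 - 3)/39) = 3*(-1/39*20) = 3*(-20/39) = -20/13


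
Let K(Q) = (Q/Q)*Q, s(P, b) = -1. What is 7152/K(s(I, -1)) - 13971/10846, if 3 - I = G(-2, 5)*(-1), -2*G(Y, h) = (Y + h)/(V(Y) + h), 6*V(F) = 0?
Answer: -77584563/10846 ≈ -7153.3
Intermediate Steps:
V(F) = 0 (V(F) = (⅙)*0 = 0)
G(Y, h) = -(Y + h)/(2*h) (G(Y, h) = -(Y + h)/(2*(0 + h)) = -(Y + h)/(2*h))
I = 27/10 (I = 3 - (½)*(-1*(-2) - 1*5)/5*(-1) = 3 - (½)*(⅕)*(2 - 5)*(-1) = 3 - (½)*(⅕)*(-3)*(-1) = 3 - (-3)*(-1)/10 = 3 - 1*3/10 = 3 - 3/10 = 27/10 ≈ 2.7000)
K(Q) = Q (K(Q) = 1*Q = Q)
7152/K(s(I, -1)) - 13971/10846 = 7152/(-1) - 13971/10846 = 7152*(-1) - 13971*1/10846 = -7152 - 13971/10846 = -77584563/10846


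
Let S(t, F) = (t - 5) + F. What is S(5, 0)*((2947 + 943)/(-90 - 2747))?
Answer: 0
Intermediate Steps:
S(t, F) = -5 + F + t (S(t, F) = (-5 + t) + F = -5 + F + t)
S(5, 0)*((2947 + 943)/(-90 - 2747)) = (-5 + 0 + 5)*((2947 + 943)/(-90 - 2747)) = 0*(3890/(-2837)) = 0*(3890*(-1/2837)) = 0*(-3890/2837) = 0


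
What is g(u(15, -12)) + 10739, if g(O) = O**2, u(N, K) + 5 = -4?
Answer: 10820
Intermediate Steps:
u(N, K) = -9 (u(N, K) = -5 - 4 = -9)
g(u(15, -12)) + 10739 = (-9)**2 + 10739 = 81 + 10739 = 10820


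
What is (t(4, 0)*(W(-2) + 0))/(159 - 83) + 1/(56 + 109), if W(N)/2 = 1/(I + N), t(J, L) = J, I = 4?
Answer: 184/3135 ≈ 0.058692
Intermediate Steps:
W(N) = 2/(4 + N)
(t(4, 0)*(W(-2) + 0))/(159 - 83) + 1/(56 + 109) = (4*(2/(4 - 2) + 0))/(159 - 83) + 1/(56 + 109) = (4*(2/2 + 0))/76 + 1/165 = (4*(2*(½) + 0))/76 + 1/165 = (4*(1 + 0))/76 + 1/165 = (4*1)/76 + 1/165 = (1/76)*4 + 1/165 = 1/19 + 1/165 = 184/3135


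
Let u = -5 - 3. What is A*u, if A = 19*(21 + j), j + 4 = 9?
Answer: -3952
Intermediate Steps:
j = 5 (j = -4 + 9 = 5)
A = 494 (A = 19*(21 + 5) = 19*26 = 494)
u = -8
A*u = 494*(-8) = -3952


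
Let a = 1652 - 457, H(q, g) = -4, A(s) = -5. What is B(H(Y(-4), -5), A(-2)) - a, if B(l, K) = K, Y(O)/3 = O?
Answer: -1200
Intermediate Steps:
Y(O) = 3*O
a = 1195
B(H(Y(-4), -5), A(-2)) - a = -5 - 1*1195 = -5 - 1195 = -1200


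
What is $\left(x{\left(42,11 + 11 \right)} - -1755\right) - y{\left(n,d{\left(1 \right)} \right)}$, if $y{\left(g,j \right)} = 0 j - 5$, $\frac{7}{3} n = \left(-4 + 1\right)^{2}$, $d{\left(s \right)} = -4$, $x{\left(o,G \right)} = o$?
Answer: $1802$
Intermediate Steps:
$n = \frac{27}{7}$ ($n = \frac{3 \left(-4 + 1\right)^{2}}{7} = \frac{3 \left(-3\right)^{2}}{7} = \frac{3}{7} \cdot 9 = \frac{27}{7} \approx 3.8571$)
$y{\left(g,j \right)} = -5$ ($y{\left(g,j \right)} = 0 - 5 = -5$)
$\left(x{\left(42,11 + 11 \right)} - -1755\right) - y{\left(n,d{\left(1 \right)} \right)} = \left(42 - -1755\right) - -5 = \left(42 + 1755\right) + 5 = 1797 + 5 = 1802$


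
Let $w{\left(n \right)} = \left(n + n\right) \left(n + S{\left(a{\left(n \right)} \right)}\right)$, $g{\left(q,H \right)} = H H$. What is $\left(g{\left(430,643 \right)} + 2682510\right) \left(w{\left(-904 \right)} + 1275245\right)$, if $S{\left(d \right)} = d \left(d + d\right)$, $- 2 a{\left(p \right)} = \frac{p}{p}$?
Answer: $9005441948307$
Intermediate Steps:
$a{\left(p \right)} = - \frac{1}{2}$ ($a{\left(p \right)} = - \frac{p \frac{1}{p}}{2} = \left(- \frac{1}{2}\right) 1 = - \frac{1}{2}$)
$g{\left(q,H \right)} = H^{2}$
$S{\left(d \right)} = 2 d^{2}$ ($S{\left(d \right)} = d 2 d = 2 d^{2}$)
$w{\left(n \right)} = 2 n \left(\frac{1}{2} + n\right)$ ($w{\left(n \right)} = \left(n + n\right) \left(n + 2 \left(- \frac{1}{2}\right)^{2}\right) = 2 n \left(n + 2 \cdot \frac{1}{4}\right) = 2 n \left(n + \frac{1}{2}\right) = 2 n \left(\frac{1}{2} + n\right)$)
$\left(g{\left(430,643 \right)} + 2682510\right) \left(w{\left(-904 \right)} + 1275245\right) = \left(643^{2} + 2682510\right) \left(- 904 \left(1 + 2 \left(-904\right)\right) + 1275245\right) = \left(413449 + 2682510\right) \left(- 904 \left(1 - 1808\right) + 1275245\right) = 3095959 \left(\left(-904\right) \left(-1807\right) + 1275245\right) = 3095959 \left(1633528 + 1275245\right) = 3095959 \cdot 2908773 = 9005441948307$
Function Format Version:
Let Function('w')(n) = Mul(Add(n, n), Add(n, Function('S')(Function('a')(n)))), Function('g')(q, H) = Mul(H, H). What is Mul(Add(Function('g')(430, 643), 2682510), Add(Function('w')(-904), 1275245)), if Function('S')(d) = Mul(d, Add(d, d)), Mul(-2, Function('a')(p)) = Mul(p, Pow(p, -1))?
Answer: 9005441948307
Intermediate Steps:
Function('a')(p) = Rational(-1, 2) (Function('a')(p) = Mul(Rational(-1, 2), Mul(p, Pow(p, -1))) = Mul(Rational(-1, 2), 1) = Rational(-1, 2))
Function('g')(q, H) = Pow(H, 2)
Function('S')(d) = Mul(2, Pow(d, 2)) (Function('S')(d) = Mul(d, Mul(2, d)) = Mul(2, Pow(d, 2)))
Function('w')(n) = Mul(2, n, Add(Rational(1, 2), n)) (Function('w')(n) = Mul(Add(n, n), Add(n, Mul(2, Pow(Rational(-1, 2), 2)))) = Mul(Mul(2, n), Add(n, Mul(2, Rational(1, 4)))) = Mul(Mul(2, n), Add(n, Rational(1, 2))) = Mul(Mul(2, n), Add(Rational(1, 2), n)) = Mul(2, n, Add(Rational(1, 2), n)))
Mul(Add(Function('g')(430, 643), 2682510), Add(Function('w')(-904), 1275245)) = Mul(Add(Pow(643, 2), 2682510), Add(Mul(-904, Add(1, Mul(2, -904))), 1275245)) = Mul(Add(413449, 2682510), Add(Mul(-904, Add(1, -1808)), 1275245)) = Mul(3095959, Add(Mul(-904, -1807), 1275245)) = Mul(3095959, Add(1633528, 1275245)) = Mul(3095959, 2908773) = 9005441948307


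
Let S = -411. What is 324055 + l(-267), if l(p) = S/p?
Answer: 28841032/89 ≈ 3.2406e+5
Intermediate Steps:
l(p) = -411/p
324055 + l(-267) = 324055 - 411/(-267) = 324055 - 411*(-1/267) = 324055 + 137/89 = 28841032/89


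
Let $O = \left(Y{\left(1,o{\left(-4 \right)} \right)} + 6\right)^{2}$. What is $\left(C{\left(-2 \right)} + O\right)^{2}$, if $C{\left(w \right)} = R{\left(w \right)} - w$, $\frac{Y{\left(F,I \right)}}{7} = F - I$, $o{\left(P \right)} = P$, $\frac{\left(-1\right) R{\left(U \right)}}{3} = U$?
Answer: $2852721$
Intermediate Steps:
$R{\left(U \right)} = - 3 U$
$Y{\left(F,I \right)} = - 7 I + 7 F$ ($Y{\left(F,I \right)} = 7 \left(F - I\right) = - 7 I + 7 F$)
$O = 1681$ ($O = \left(\left(\left(-7\right) \left(-4\right) + 7 \cdot 1\right) + 6\right)^{2} = \left(\left(28 + 7\right) + 6\right)^{2} = \left(35 + 6\right)^{2} = 41^{2} = 1681$)
$C{\left(w \right)} = - 4 w$ ($C{\left(w \right)} = - 3 w - w = - 4 w$)
$\left(C{\left(-2 \right)} + O\right)^{2} = \left(\left(-4\right) \left(-2\right) + 1681\right)^{2} = \left(8 + 1681\right)^{2} = 1689^{2} = 2852721$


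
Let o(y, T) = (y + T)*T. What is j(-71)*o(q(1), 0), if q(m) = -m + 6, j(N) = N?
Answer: 0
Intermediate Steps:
q(m) = 6 - m
o(y, T) = T*(T + y) (o(y, T) = (T + y)*T = T*(T + y))
j(-71)*o(q(1), 0) = -0*(0 + (6 - 1*1)) = -0*(0 + (6 - 1)) = -0*(0 + 5) = -0*5 = -71*0 = 0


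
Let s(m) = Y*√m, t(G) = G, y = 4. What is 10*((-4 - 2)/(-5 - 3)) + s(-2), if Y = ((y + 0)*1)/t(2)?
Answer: 15/2 + 2*I*√2 ≈ 7.5 + 2.8284*I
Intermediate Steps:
Y = 2 (Y = ((4 + 0)*1)/2 = (4*1)*(½) = 4*(½) = 2)
s(m) = 2*√m
10*((-4 - 2)/(-5 - 3)) + s(-2) = 10*((-4 - 2)/(-5 - 3)) + 2*√(-2) = 10*(-6/(-8)) + 2*(I*√2) = 10*(-6*(-⅛)) + 2*I*√2 = 10*(¾) + 2*I*√2 = 15/2 + 2*I*√2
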